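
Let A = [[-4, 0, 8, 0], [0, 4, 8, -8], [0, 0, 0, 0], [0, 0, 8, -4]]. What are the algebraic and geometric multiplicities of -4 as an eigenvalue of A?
The characteristic polynomial is x(x - 4)(x + 4)^2, so the factor x + 4 appears with exponent 2: the algebraic multiplicity is 2.

rank(A + 4I) = 2, so the eigenspace has dimension 4 - 2 = 2: the geometric multiplicity is 2.

algebraic multiplicity 2, geometric multiplicity 2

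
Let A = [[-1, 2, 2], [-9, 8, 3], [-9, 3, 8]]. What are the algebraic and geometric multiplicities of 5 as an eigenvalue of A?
The characteristic polynomial is (x - 5)^3, so the factor x - 5 appears with exponent 3: the algebraic multiplicity is 3.

rank(A - 5I) = 1, so the eigenspace has dimension 3 - 1 = 2: the geometric multiplicity is 2.

Since 2 < 3, A is not diagonalizable.

algebraic multiplicity 3, geometric multiplicity 2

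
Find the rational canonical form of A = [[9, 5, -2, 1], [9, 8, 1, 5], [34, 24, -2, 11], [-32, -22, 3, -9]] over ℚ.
R = [[0, -1, 0, 0], [1, 3, 0, 0], [0, 0, 0, -1], [0, 0, 1, 3]]

The invariant factors of A (the non-unit diagonal entries of the Smith normal form of xI - A over ℚ[x]) are x^2 - 3x + 1, x^2 - 3x + 1, each dividing the next. The characteristic polynomial is their product, (x^2 - 3x + 1)^2.

The rational canonical form is the block-diagonal matrix of companion matrices C(f_i):
R = [[0, -1, 0, 0], [1, 3, 0, 0], [0, 0, 0, -1], [0, 0, 1, 3]].

Note the characteristic polynomial does not split into linear factors over ℚ, so A has no Jordan form over ℚ; the rational canonical form exists over any field.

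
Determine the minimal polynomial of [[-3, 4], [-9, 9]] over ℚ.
The characteristic polynomial factors as (x - 3)^2. The minimal polynomial is ∏(x - λ)^{k_λ} where k_λ is the size of the largest Jordan block at λ.

For λ = 3: rank(A - 3I) = 1, and the largest Jordan block has size 2 (the smallest k with rank((A - 3I)^k) = rank((A - 3I)^(k+1))).

So m_A(x) = (x - 3)^2.

m_A(x) = (x - 3)^2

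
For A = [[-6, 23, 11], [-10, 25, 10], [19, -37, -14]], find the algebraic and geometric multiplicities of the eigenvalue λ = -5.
The characteristic polynomial is (x - 5)^2(x + 5), so the factor x + 5 appears with exponent 1: the algebraic multiplicity is 1.

rank(A + 5I) = 2, so the eigenspace has dimension 3 - 2 = 1: the geometric multiplicity is 1.

algebraic multiplicity 1, geometric multiplicity 1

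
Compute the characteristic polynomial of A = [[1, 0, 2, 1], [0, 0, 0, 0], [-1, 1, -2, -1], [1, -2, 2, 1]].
χ_A(x) = x^4

xI - A = [[x - 1, 0, -2, -1], [0, x, 0, 0], [1, -1, x + 2, 1], [-1, 2, -2, x - 1]].

Expanding det(xI - A) along the first row:
det(xI - A) = + (x - 1)·det([[x, 0, 0], [-1, x + 2, 1], [2, -2, x - 1]]) - (0)·det([[0, 0, 0], [1, x + 2, 1], [-1, -2, x - 1]]) + (-2)·det([[0, x, 0], [1, -1, 1], [-1, 2, x - 1]]) - (-1)·det([[0, x, 0], [1, -1, x + 2], [-1, 2, -2]]).

Evaluating gives χ_A(x) = x^4.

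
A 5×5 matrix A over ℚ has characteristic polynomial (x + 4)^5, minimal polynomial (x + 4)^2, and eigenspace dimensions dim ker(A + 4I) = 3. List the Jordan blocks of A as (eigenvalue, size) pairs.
λ = -4: algebraic multiplicity 5 (exponent in χ_A), largest block size 2 (exponent in m_A), 3 blocks (geometric multiplicity). These force block sizes [2, 2, 1].

Jordan blocks: (-4, 2), (-4, 2), (-4, 1)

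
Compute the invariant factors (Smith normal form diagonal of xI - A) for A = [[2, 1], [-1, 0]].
(x - 1)^2

The Jordan structure of A has elementary divisors (x - 1)^2. Arranging the block sizes at each eigenvalue in decreasing order and taking row products gives the invariant factors.

Invariant factors (smallest first, each dividing the next): (x - 1)^2.

Check: the last factor (x - 1)^2 is the minimal polynomial, and the product (x - 1)^2 is the characteristic polynomial.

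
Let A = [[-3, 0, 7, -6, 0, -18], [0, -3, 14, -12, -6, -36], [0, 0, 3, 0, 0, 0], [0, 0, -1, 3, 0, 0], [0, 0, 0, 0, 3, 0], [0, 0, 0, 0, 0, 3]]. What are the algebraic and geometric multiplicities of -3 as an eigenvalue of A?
algebraic multiplicity 2, geometric multiplicity 2

The characteristic polynomial is (x - 3)^4(x + 3)^2, so the factor x + 3 appears with exponent 2: the algebraic multiplicity is 2.

rank(A + 3I) = 4, so the eigenspace has dimension 6 - 4 = 2: the geometric multiplicity is 2.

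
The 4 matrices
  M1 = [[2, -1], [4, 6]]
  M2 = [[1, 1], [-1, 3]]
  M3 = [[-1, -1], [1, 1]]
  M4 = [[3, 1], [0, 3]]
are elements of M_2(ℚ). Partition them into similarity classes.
Characteristic polynomials: χ_{M1} = (x - 4)^2, χ_{M2} = (x - 2)^2, χ_{M3} = x^2, χ_{M4} = (x - 3)^2.

{M1}: invariant factors (x - 4)^2.

{M2}: invariant factors (x - 2)^2.

{M3}: invariant factors x^2.

{M4}: invariant factors (x - 3)^2.

Matrices are similar if and only if their invariant-factor lists agree; the partition into similarity classes is {M1}, {M2}, {M3}, {M4}.

4 classes: {M1}, {M2}, {M3}, {M4}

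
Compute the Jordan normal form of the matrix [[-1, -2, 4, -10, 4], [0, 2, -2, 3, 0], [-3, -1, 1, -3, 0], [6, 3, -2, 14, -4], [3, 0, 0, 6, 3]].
The characteristic polynomial is det(xI - A) = (x - 5)^2(x - 3)^3, so the eigenvalues are 3 (algebraic multiplicity 3), 5 (algebraic multiplicity 2).

For λ = 3: rank(A - 3I) = 3, rank((A - 3I)^2) = 2. The eigenspace has dimension 5 - 3 = 2, so there are 2 Jordan blocks; the rank sequence gives block sizes [2, 1].

For λ = 5: rank(A - 5I) = 4, rank((A - 5I)^2) = 3. The eigenspace has dimension 5 - 4 = 1, so there is 1 Jordan block; the rank sequence gives block sizes [2].

Assembling the blocks gives the Jordan form J above.

J = [[3, 1, 0, 0, 0], [0, 3, 0, 0, 0], [0, 0, 3, 0, 0], [0, 0, 0, 5, 1], [0, 0, 0, 0, 5]]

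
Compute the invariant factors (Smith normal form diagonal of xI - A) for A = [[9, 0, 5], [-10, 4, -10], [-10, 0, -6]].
The Jordan structure of A has elementary divisors (x + 1), (x - 4), (x - 4). Arranging the block sizes at each eigenvalue in decreasing order and taking row products gives the invariant factors.

Invariant factors (smallest first, each dividing the next): x - 4, (x - 4)(x + 1).

Check: the last factor (x - 4)(x + 1) is the minimal polynomial, and the product (x - 4)^2(x + 1) is the characteristic polynomial.

x - 4, (x - 4)(x + 1)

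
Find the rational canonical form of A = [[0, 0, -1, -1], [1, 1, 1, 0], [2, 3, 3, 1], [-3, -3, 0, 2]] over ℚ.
R = [[0, 1, 0, 0], [1, 3, 0, 0], [0, 0, 0, 1], [0, 0, 1, 3]]

The invariant factors of A (the non-unit diagonal entries of the Smith normal form of xI - A over ℚ[x]) are x^2 - 3x - 1, x^2 - 3x - 1, each dividing the next. The characteristic polynomial is their product, (x^2 - 3x - 1)^2.

The rational canonical form is the block-diagonal matrix of companion matrices C(f_i):
R = [[0, 1, 0, 0], [1, 3, 0, 0], [0, 0, 0, 1], [0, 0, 1, 3]].

Note the characteristic polynomial does not split into linear factors over ℚ, so A has no Jordan form over ℚ; the rational canonical form exists over any field.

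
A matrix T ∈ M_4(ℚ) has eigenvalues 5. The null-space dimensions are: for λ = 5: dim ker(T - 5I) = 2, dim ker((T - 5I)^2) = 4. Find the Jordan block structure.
Jordan blocks: (5, 2), (5, 2)

λ = 5: successive nullity increments [2, 2] count blocks of size ≥ k; block sizes are [2, 2].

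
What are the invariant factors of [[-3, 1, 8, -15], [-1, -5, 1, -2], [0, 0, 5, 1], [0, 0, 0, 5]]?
The Jordan structure of A has elementary divisors (x + 4)^2, (x - 5)^2. Arranging the block sizes at each eigenvalue in decreasing order and taking row products gives the invariant factors.

Invariant factors (smallest first, each dividing the next): (x - 5)^2(x + 4)^2.

Check: the last factor (x - 5)^2(x + 4)^2 is the minimal polynomial, and the product (x - 5)^2(x + 4)^2 is the characteristic polynomial.

(x - 5)^2(x + 4)^2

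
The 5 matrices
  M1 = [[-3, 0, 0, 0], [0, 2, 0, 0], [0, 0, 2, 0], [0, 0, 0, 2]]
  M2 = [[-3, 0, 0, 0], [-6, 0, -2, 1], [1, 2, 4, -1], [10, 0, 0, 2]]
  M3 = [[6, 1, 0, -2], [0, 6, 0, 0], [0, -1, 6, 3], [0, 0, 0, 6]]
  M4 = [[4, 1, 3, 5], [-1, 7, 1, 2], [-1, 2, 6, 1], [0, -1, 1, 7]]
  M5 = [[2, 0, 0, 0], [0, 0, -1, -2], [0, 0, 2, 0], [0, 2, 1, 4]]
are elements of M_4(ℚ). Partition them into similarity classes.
Characteristic polynomials: χ_{M1} = (x - 2)^3(x + 3), χ_{M2} = (x - 2)^3(x + 3), χ_{M3} = (x - 6)^4, χ_{M4} = (x - 6)^4, χ_{M5} = (x - 2)^4.

{M1}: invariant factors x - 2, x - 2, (x - 2)(x + 3).

{M2}: invariant factors x - 2, (x - 2)^2(x + 3).

{M3, M4}: invariant factors (x - 6)^2, (x - 6)^2.

{M5}: invariant factors x - 2, x - 2, (x - 2)^2.

Matrices are similar if and only if their invariant-factor lists agree; the partition into similarity classes is {M1}, {M2}, {M3, M4}, {M5}.

4 classes: {M1}, {M2}, {M3, M4}, {M5}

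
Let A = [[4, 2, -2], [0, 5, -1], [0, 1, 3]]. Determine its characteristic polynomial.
χ_A(x) = (x - 4)^3

xI - A = [[x - 4, -2, 2], [0, x - 5, 1], [0, -1, x - 3]].

Expanding det(xI - A) along the first row:
det(xI - A) = + (x - 4)·det([[x - 5, 1], [-1, x - 3]]) - (-2)·det([[0, 1], [0, x - 3]]) + (2)·det([[0, x - 5], [0, -1]]).

Evaluating gives χ_A(x) = x^3 - 12x^2 + 48x - 64 = (x - 4)^3.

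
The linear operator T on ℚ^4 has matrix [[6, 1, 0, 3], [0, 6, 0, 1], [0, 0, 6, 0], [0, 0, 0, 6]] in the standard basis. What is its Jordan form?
The characteristic polynomial is det(xI - A) = (x - 6)^4, so the eigenvalues are 6 (algebraic multiplicity 4).

For λ = 6: rank(A - 6I) = 2, rank((A - 6I)^2) = 1, rank((A - 6I)^3) = 0. The eigenspace has dimension 4 - 2 = 2, so there are 2 Jordan blocks; the rank sequence gives block sizes [3, 1].

Assembling the blocks gives the Jordan form J above.

J = [[6, 1, 0, 0], [0, 6, 1, 0], [0, 0, 6, 0], [0, 0, 0, 6]]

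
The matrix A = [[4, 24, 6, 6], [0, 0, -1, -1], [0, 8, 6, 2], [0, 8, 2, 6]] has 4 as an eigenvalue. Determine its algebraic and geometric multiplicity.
The characteristic polynomial is (x - 4)^4, so the factor x - 4 appears with exponent 4: the algebraic multiplicity is 4.

rank(A - 4I) = 1, so the eigenspace has dimension 4 - 1 = 3: the geometric multiplicity is 3.

Since 3 < 4, A is not diagonalizable.

algebraic multiplicity 4, geometric multiplicity 3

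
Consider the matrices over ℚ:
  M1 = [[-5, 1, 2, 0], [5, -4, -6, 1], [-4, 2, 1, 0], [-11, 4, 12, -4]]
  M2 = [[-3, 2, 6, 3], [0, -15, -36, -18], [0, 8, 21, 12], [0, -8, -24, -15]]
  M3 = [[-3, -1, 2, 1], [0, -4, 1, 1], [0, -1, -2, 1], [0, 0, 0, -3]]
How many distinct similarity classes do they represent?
Characteristic polynomials: χ_{M1} = (x + 3)^4, χ_{M2} = (x + 3)^4, χ_{M3} = (x + 3)^4.

{M1, M3}: invariant factors x + 3, (x + 3)^3.

{M2}: invariant factors x + 3, x + 3, (x + 3)^2.

Matrices are similar if and only if their invariant-factor lists agree; the partition into similarity classes is {M1, M3}, {M2}.

2 classes: {M1, M3}, {M2}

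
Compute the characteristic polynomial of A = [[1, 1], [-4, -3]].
xI - A = [[x - 1, -1], [4, x + 3]].

Expanding det(xI - A) along the first row:
det(xI - A) = + (x - 1)·det([[x + 3]]) - (-1)·det([[4]]).

Evaluating gives χ_A(x) = x^2 + 2x + 1 = (x + 1)^2.

χ_A(x) = (x + 1)^2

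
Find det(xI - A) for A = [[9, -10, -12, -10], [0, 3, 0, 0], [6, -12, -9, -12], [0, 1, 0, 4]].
xI - A = [[x - 9, 10, 12, 10], [0, x - 3, 0, 0], [-6, 12, x + 9, 12], [0, -1, 0, x - 4]].

Expanding det(xI - A) along the first row:
det(xI - A) = + (x - 9)·det([[x - 3, 0, 0], [12, x + 9, 12], [-1, 0, x - 4]]) - (10)·det([[0, 0, 0], [-6, x + 9, 12], [0, 0, x - 4]]) + (12)·det([[0, x - 3, 0], [-6, 12, 12], [0, -1, x - 4]]) - (10)·det([[0, x - 3, 0], [-6, 12, x + 9], [0, -1, 0]]).

Evaluating gives χ_A(x) = x^4 - 7x^3 + 3x^2 + 63x - 108 = (x - 4)(x - 3)^2(x + 3).

χ_A(x) = (x - 4)(x - 3)^2(x + 3)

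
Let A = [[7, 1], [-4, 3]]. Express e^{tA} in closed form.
A has Jordan form J = [[5, 1], [0, 5]] with A = PJP^{-1}, so e^{tA} = P e^{tJ} P^{-1}.

For a Jordan block J_k(λ), e^{tJ_k(λ)} = e^{λt} · (I + tN + t^2 N^2/2! + ... + t^{k-1} N^{k-1}/(k-1)!) where N is the nilpotent superdiagonal part.

Assembling the blocks and conjugating back gives the entries of e^{tA} as shown above.

e^{tA} = [[(2*t + 1)*e^{5*t}, t*e^{5*t}], [-4*t*e^{5*t}, (1 - 2*t)*e^{5*t}]]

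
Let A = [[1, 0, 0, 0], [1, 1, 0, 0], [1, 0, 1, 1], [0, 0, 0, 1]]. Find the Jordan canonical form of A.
J = [[1, 1, 0, 0], [0, 1, 0, 0], [0, 0, 1, 1], [0, 0, 0, 1]]

The characteristic polynomial is det(xI - A) = (x - 1)^4, so the eigenvalues are 1 (algebraic multiplicity 4).

For λ = 1: rank(A - I) = 2, rank((A - I)^2) = 0. The eigenspace has dimension 4 - 2 = 2, so there are 2 Jordan blocks; the rank sequence gives block sizes [2, 2].

Assembling the blocks gives the Jordan form J above.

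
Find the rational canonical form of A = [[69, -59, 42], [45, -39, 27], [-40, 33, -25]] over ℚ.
R = [[0, 0, -9], [1, 0, -3], [0, 1, 5]]

The invariant factors of A (the non-unit diagonal entries of the Smith normal form of xI - A over ℚ[x]) are (x - 3)^2(x + 1), each dividing the next. The characteristic polynomial is their product, (x - 3)^2(x + 1).

The rational canonical form is the block-diagonal matrix of companion matrices C(f_i):
R = [[0, 0, -9], [1, 0, -3], [0, 1, 5]].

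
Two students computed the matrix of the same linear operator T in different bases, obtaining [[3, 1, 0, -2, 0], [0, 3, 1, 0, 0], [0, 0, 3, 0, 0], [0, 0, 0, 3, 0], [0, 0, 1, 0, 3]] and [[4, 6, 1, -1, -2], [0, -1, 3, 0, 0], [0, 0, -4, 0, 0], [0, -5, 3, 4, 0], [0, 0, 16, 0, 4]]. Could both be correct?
trace(A) = 15 but trace(B) = 7. The trace is a similarity invariant, so A and B are not similar.

No.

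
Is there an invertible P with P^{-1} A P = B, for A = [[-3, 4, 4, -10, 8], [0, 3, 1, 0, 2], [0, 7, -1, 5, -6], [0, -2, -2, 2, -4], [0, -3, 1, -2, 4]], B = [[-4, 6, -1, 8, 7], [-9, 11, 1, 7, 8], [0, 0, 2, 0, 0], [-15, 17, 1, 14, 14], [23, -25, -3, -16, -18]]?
Two matrices over a field are similar if and only if they have the same invariant factors.

Both A and B have characteristic polynomial (x - 2)^4(x + 3) and minimal polynomial (x - 2)^3(x + 3). Computing further, both have invariant factors x - 2, (x - 2)^3(x + 3). Hence A and B are similar.

Yes.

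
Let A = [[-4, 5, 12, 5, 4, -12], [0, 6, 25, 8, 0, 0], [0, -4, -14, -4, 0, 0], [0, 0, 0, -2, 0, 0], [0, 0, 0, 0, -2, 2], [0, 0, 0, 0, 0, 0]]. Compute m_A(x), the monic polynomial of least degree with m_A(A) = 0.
The characteristic polynomial factors as x(x + 2)^2(x + 4)^3. The minimal polynomial is ∏(x - λ)^{k_λ} where k_λ is the size of the largest Jordan block at λ.

For λ = -4: rank(A + 4I) = 5, and the largest Jordan block has size 3 (the smallest k with rank((A + 4I)^k) = rank((A + 4I)^(k+1))).
For λ = -2: rank(A + 2I) = 4, and the largest Jordan block has size 1 (the smallest k with rank((A + 2I)^k) = rank((A + 2I)^(k+1))).
For λ = 0: rank(A) = 5, and the largest Jordan block has size 1 (the smallest k with rank(A^k) = rank(A^(k+1))).

So m_A(x) = x(x + 2)(x + 4)^3.

m_A(x) = x(x + 2)(x + 4)^3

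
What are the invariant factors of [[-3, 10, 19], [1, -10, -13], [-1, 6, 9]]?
The Jordan structure of A has elementary divisors (x + 4), x^2. Arranging the block sizes at each eigenvalue in decreasing order and taking row products gives the invariant factors.

Invariant factors (smallest first, each dividing the next): x^2(x + 4).

Check: the last factor x^2(x + 4) is the minimal polynomial, and the product x^2(x + 4) is the characteristic polynomial.

x^2(x + 4)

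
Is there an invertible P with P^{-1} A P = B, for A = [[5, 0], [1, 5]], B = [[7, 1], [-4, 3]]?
Yes.

Two matrices over a field are similar if and only if they have the same invariant factors.

Both A and B have characteristic polynomial (x - 5)^2 and minimal polynomial (x - 5)^2. Computing further, both have invariant factors (x - 5)^2. Hence A and B are similar.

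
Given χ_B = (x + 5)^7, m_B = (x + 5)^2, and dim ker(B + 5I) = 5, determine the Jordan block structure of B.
Jordan blocks: (-5, 2), (-5, 2), (-5, 1), (-5, 1), (-5, 1)

λ = -5: algebraic multiplicity 7 (exponent in χ_B), largest block size 2 (exponent in m_B), 5 blocks (geometric multiplicity). These force block sizes [2, 2, 1, 1, 1].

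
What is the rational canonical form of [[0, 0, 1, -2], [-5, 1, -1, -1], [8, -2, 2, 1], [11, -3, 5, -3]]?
The invariant factors of A (the non-unit diagonal entries of the Smith normal form of xI - A over ℚ[x]) are x(x^3 - 3x + 5), each dividing the next. The characteristic polynomial is their product, x(x^3 - 3x + 5).

The rational canonical form is the block-diagonal matrix of companion matrices C(f_i):
R = [[0, 0, 0, 0], [1, 0, 0, -5], [0, 1, 0, 3], [0, 0, 1, 0]].

Note the characteristic polynomial does not split into linear factors over ℚ, so A has no Jordan form over ℚ; the rational canonical form exists over any field.

R = [[0, 0, 0, 0], [1, 0, 0, -5], [0, 1, 0, 3], [0, 0, 1, 0]]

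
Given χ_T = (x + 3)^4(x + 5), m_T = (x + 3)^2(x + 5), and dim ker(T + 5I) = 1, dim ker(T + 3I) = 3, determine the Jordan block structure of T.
Jordan blocks: (-5, 1), (-3, 2), (-3, 1), (-3, 1)

λ = -5: algebraic multiplicity 1 (exponent in χ_T), largest block size 1 (exponent in m_T), 1 block (geometric multiplicity). This forces block sizes [1].
λ = -3: algebraic multiplicity 4 (exponent in χ_T), largest block size 2 (exponent in m_T), 3 blocks (geometric multiplicity). These force block sizes [2, 1, 1].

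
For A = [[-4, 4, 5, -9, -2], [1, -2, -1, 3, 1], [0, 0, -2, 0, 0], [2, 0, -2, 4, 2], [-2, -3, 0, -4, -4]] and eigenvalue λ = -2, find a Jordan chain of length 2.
v_1 = [[-2, 1, 0, 1, -1]]^T, v_2 = [[1, 0, 0, 0, -1]]^T

We seek v_1 ∈ ker((A + 2I)^2) \ ker(A + 2I), then set v_{i+1} = (A + 2I) v_i.

One such chain is v_1 = [[-2, 1, 0, 1, -1]]^T, v_2 = [[1, 0, 0, 0, -1]]^T. Check: (A + 2I) v_2 = [[0, 0, 0, 0, 0]]^T = 0.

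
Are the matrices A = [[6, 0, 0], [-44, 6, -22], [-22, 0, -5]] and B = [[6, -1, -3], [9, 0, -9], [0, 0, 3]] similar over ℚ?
No.

trace(A) = 7 but trace(B) = 9. The trace is a similarity invariant, so A and B are not similar.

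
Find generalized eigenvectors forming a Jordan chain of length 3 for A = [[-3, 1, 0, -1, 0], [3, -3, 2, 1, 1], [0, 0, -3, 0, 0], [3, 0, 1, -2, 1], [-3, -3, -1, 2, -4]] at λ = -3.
v_1 = [[0, 1, 1, 1, -2]]^T, v_2 = [[0, 1, 0, 0, 0]]^T, v_3 = [[1, 0, 0, 0, -3]]^T

We seek v_1 ∈ ker((A + 3I)^3) \ ker((A + 3I)^2), then set v_{i+1} = (A + 3I) v_i.

One such chain is v_1 = [[0, 1, 1, 1, -2]]^T, v_2 = [[0, 1, 0, 0, 0]]^T, v_3 = [[1, 0, 0, 0, -3]]^T. Check: (A + 3I) v_3 = [[0, 0, 0, 0, 0]]^T = 0.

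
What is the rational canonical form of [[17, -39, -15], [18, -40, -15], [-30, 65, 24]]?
The invariant factors of A (the non-unit diagonal entries of the Smith normal form of xI - A over ℚ[x]) are x + 1, (x - 3)(x + 1), each dividing the next. The characteristic polynomial is their product, (x - 3)(x + 1)^2.

The rational canonical form is the block-diagonal matrix of companion matrices C(f_i):
R = [[-1, 0, 0], [0, 0, 3], [0, 1, 2]].

R = [[-1, 0, 0], [0, 0, 3], [0, 1, 2]]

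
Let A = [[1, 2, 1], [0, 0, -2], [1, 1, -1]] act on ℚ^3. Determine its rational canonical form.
The invariant factors of A (the non-unit diagonal entries of the Smith normal form of xI - A over ℚ[x]) are x^3 + 2, each dividing the next. The characteristic polynomial is their product, x^3 + 2.

The rational canonical form is the block-diagonal matrix of companion matrices C(f_i):
R = [[0, 0, -2], [1, 0, 0], [0, 1, 0]].

Note the characteristic polynomial does not split into linear factors over ℚ, so A has no Jordan form over ℚ; the rational canonical form exists over any field.

R = [[0, 0, -2], [1, 0, 0], [0, 1, 0]]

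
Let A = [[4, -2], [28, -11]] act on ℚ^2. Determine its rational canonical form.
R = [[0, -12], [1, -7]]

The invariant factors of A (the non-unit diagonal entries of the Smith normal form of xI - A over ℚ[x]) are (x + 3)(x + 4), each dividing the next. The characteristic polynomial is their product, (x + 3)(x + 4).

The rational canonical form is the block-diagonal matrix of companion matrices C(f_i):
R = [[0, -12], [1, -7]].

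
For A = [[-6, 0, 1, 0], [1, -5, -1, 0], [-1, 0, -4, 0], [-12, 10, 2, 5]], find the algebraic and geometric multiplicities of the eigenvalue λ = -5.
algebraic multiplicity 3, geometric multiplicity 2

The characteristic polynomial is (x - 5)(x + 5)^3, so the factor x + 5 appears with exponent 3: the algebraic multiplicity is 3.

rank(A + 5I) = 2, so the eigenspace has dimension 4 - 2 = 2: the geometric multiplicity is 2.

Since 2 < 3, A is not diagonalizable.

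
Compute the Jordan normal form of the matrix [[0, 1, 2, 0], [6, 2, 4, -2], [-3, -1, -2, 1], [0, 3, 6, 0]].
J = [[0, 1, 0, 0], [0, 0, 0, 0], [0, 0, 0, 1], [0, 0, 0, 0]]

The characteristic polynomial is det(xI - A) = x^4, so the eigenvalues are 0 (algebraic multiplicity 4).

For λ = 0: rank(A) = 2, rank(A^2) = 0. The eigenspace has dimension 4 - 2 = 2, so there are 2 Jordan blocks; the rank sequence gives block sizes [2, 2].

Assembling the blocks gives the Jordan form J above.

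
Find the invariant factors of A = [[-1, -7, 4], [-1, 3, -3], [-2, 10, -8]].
The Jordan structure of A has elementary divisors (x + 2)^3. Arranging the block sizes at each eigenvalue in decreasing order and taking row products gives the invariant factors.

Invariant factors (smallest first, each dividing the next): (x + 2)^3.

Check: the last factor (x + 2)^3 is the minimal polynomial, and the product (x + 2)^3 is the characteristic polynomial.

(x + 2)^3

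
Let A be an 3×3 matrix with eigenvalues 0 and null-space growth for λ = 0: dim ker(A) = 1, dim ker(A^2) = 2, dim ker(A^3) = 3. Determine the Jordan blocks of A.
λ = 0: successive nullity increments [1, 1, 1] count blocks of size ≥ k; block sizes are [3].

Jordan blocks: (0, 3)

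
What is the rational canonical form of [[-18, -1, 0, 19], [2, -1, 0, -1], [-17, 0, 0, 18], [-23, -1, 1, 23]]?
R = [[0, 0, 0, 20], [1, 0, 0, -1], [0, 1, 0, -1], [0, 0, 1, 4]]

The invariant factors of A (the non-unit diagonal entries of the Smith normal form of xI - A over ℚ[x]) are (x - 4)(x^3 + x + 5), each dividing the next. The characteristic polynomial is their product, (x - 4)(x^3 + x + 5).

The rational canonical form is the block-diagonal matrix of companion matrices C(f_i):
R = [[0, 0, 0, 20], [1, 0, 0, -1], [0, 1, 0, -1], [0, 0, 1, 4]].

Note the characteristic polynomial does not split into linear factors over ℚ, so A has no Jordan form over ℚ; the rational canonical form exists over any field.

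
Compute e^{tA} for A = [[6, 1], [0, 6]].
A has Jordan form J = [[6, 1], [0, 6]] with A = PJP^{-1}, so e^{tA} = P e^{tJ} P^{-1}.

For a Jordan block J_k(λ), e^{tJ_k(λ)} = e^{λt} · (I + tN + t^2 N^2/2! + ... + t^{k-1} N^{k-1}/(k-1)!) where N is the nilpotent superdiagonal part.

Assembling the blocks and conjugating back gives the entries of e^{tA} as shown above.

e^{tA} = [[e^{6*t}, t*e^{6*t}], [0, e^{6*t}]]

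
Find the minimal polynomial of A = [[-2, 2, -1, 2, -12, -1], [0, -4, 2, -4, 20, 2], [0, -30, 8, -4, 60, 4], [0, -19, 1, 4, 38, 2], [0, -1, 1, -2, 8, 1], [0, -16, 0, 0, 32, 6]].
m_A(x) = (x - 6)^2(x + 2)^2

The characteristic polynomial factors as (x - 6)^4(x + 2)^2. The minimal polynomial is ∏(x - λ)^{k_λ} where k_λ is the size of the largest Jordan block at λ.

For λ = -2: rank(A + 2I) = 5, and the largest Jordan block has size 2 (the smallest k with rank((A + 2I)^k) = rank((A + 2I)^(k+1))).
For λ = 6: rank(A - 6I) = 4, and the largest Jordan block has size 2 (the smallest k with rank((A - 6I)^k) = rank((A - 6I)^(k+1))).

So m_A(x) = (x - 6)^2(x + 2)^2.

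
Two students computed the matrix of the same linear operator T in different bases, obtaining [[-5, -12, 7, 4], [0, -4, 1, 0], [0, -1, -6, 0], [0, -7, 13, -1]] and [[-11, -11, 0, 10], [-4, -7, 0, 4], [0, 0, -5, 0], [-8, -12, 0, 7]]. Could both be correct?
Both have characteristic polynomial (x + 1)(x + 5)^3, but the minimal polynomial of A is (x + 1)(x + 5)^3 while the minimal polynomial of B is (x + 1)(x + 5)^2. The minimal polynomial is a similarity invariant, so A and B are not similar.

No.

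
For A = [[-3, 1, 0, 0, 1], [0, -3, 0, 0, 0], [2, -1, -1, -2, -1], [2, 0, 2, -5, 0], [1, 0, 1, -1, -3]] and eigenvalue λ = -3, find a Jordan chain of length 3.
We seek v_1 ∈ ker((A + 3I)^3) \ ker((A + 3I)^2), then set v_{i+1} = (A + 3I) v_i.

One such chain is v_1 = [[0, 0, -1, -2, 0]]^T, v_2 = [[0, 0, 2, 2, 1]]^T, v_3 = [[1, 0, -1, 0, 0]]^T. Check: (A + 3I) v_3 = [[0, 0, 0, 0, 0]]^T = 0.

v_1 = [[0, 0, -1, -2, 0]]^T, v_2 = [[0, 0, 2, 2, 1]]^T, v_3 = [[1, 0, -1, 0, 0]]^T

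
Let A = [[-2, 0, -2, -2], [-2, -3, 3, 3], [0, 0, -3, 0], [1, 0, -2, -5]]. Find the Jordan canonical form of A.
J = [[-4, 0, 0, 0], [0, -3, 1, 0], [0, 0, -3, 0], [0, 0, 0, -3]]

The characteristic polynomial is det(xI - A) = (x + 3)^3(x + 4), so the eigenvalues are -4 (algebraic multiplicity 1), -3 (algebraic multiplicity 3).

For λ = -4: algebraic multiplicity 1 gives one 1×1 block.

For λ = -3: rank(A + 3I) = 2, rank((A + 3I)^2) = 1. The eigenspace has dimension 4 - 2 = 2, so there are 2 Jordan blocks; the rank sequence gives block sizes [2, 1].

Assembling the blocks gives the Jordan form J above.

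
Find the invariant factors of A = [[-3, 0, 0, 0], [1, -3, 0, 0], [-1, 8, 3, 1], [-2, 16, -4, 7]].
The Jordan structure of A has elementary divisors (x + 3)^2, (x - 5)^2. Arranging the block sizes at each eigenvalue in decreasing order and taking row products gives the invariant factors.

Invariant factors (smallest first, each dividing the next): (x - 5)^2(x + 3)^2.

Check: the last factor (x - 5)^2(x + 3)^2 is the minimal polynomial, and the product (x - 5)^2(x + 3)^2 is the characteristic polynomial.

(x - 5)^2(x + 3)^2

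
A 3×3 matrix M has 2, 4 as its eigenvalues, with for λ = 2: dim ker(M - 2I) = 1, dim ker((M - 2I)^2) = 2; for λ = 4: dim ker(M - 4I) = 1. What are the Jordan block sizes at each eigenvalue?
Jordan blocks: (2, 2), (4, 1)

λ = 2: successive nullity increments [1, 1] count blocks of size ≥ k; block sizes are [2].
λ = 4: successive nullity increments [1] count blocks of size ≥ k; block sizes are [1].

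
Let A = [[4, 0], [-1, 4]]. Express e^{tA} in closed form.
A has Jordan form J = [[4, 1], [0, 4]] with A = PJP^{-1}, so e^{tA} = P e^{tJ} P^{-1}.

For a Jordan block J_k(λ), e^{tJ_k(λ)} = e^{λt} · (I + tN + t^2 N^2/2! + ... + t^{k-1} N^{k-1}/(k-1)!) where N is the nilpotent superdiagonal part.

Assembling the blocks and conjugating back gives the entries of e^{tA} as shown above.

e^{tA} = [[e^{4*t}, 0], [-t*e^{4*t}, e^{4*t}]]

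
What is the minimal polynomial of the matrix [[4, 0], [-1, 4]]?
The characteristic polynomial factors as (x - 4)^2. The minimal polynomial is ∏(x - λ)^{k_λ} where k_λ is the size of the largest Jordan block at λ.

For λ = 4: rank(A - 4I) = 1, and the largest Jordan block has size 2 (the smallest k with rank((A - 4I)^k) = rank((A - 4I)^(k+1))).

So m_A(x) = (x - 4)^2.

m_A(x) = (x - 4)^2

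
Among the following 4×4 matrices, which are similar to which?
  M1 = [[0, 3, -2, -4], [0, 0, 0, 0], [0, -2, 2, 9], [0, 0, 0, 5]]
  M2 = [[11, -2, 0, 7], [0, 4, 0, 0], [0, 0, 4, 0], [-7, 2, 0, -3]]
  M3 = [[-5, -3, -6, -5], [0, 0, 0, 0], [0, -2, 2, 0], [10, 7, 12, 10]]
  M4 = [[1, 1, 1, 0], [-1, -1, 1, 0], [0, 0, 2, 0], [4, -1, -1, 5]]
2 classes: {M1, M3, M4}, {M2}

Characteristic polynomials: χ_{M1} = x^2(x - 5)(x - 2), χ_{M2} = (x - 4)^4, χ_{M3} = x^2(x - 5)(x - 2), χ_{M4} = x^2(x - 5)(x - 2).

{M1, M3, M4}: invariant factors x^2(x - 5)(x - 2).

{M2}: invariant factors x - 4, x - 4, (x - 4)^2.

Matrices are similar if and only if their invariant-factor lists agree; the partition into similarity classes is {M1, M3, M4}, {M2}.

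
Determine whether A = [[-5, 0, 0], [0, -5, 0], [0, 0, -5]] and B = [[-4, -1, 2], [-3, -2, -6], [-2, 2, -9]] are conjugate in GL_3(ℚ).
Both have characteristic polynomial (x + 5)^3, but the minimal polynomial of A is x + 5 while the minimal polynomial of B is (x + 5)^2. The minimal polynomial is a similarity invariant, so A and B are not similar.

No.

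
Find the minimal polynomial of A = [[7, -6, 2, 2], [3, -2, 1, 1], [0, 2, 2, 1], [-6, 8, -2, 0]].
m_A(x) = (x - 2)^3(x - 1)

The characteristic polynomial factors as (x - 2)^3(x - 1). The minimal polynomial is ∏(x - λ)^{k_λ} where k_λ is the size of the largest Jordan block at λ.

For λ = 1: rank(A - I) = 3, and the largest Jordan block has size 1 (the smallest k with rank((A - I)^k) = rank((A - I)^(k+1))).
For λ = 2: rank(A - 2I) = 3, and the largest Jordan block has size 3 (the smallest k with rank((A - 2I)^k) = rank((A - 2I)^(k+1))).

So m_A(x) = (x - 2)^3(x - 1).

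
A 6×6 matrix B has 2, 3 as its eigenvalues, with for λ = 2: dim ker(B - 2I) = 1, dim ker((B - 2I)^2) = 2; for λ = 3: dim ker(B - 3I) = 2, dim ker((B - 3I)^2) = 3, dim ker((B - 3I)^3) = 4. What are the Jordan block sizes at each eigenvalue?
Jordan blocks: (2, 2), (3, 3), (3, 1)

λ = 2: successive nullity increments [1, 1] count blocks of size ≥ k; block sizes are [2].
λ = 3: successive nullity increments [2, 1, 1] count blocks of size ≥ k; block sizes are [3, 1].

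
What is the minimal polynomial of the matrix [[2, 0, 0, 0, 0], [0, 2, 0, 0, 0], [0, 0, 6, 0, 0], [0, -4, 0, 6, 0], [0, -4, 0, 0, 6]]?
m_A(x) = (x - 6)(x - 2)

The characteristic polynomial factors as (x - 6)^3(x - 2)^2. The minimal polynomial is ∏(x - λ)^{k_λ} where k_λ is the size of the largest Jordan block at λ.

For λ = 2: rank(A - 2I) = 3, and the largest Jordan block has size 1 (the smallest k with rank((A - 2I)^k) = rank((A - 2I)^(k+1))).
For λ = 6: rank(A - 6I) = 2, and the largest Jordan block has size 1 (the smallest k with rank((A - 6I)^k) = rank((A - 6I)^(k+1))).

So m_A(x) = (x - 6)(x - 2).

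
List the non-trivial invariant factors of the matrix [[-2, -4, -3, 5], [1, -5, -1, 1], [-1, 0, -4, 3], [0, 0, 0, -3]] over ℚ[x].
The Jordan structure of A has elementary divisors (x + 5), (x + 3)^2, (x + 3). Arranging the block sizes at each eigenvalue in decreasing order and taking row products gives the invariant factors.

Invariant factors (smallest first, each dividing the next): x + 3, (x + 3)^2(x + 5).

Check: the last factor (x + 3)^2(x + 5) is the minimal polynomial, and the product (x + 3)^3(x + 5) is the characteristic polynomial.

x + 3, (x + 3)^2(x + 5)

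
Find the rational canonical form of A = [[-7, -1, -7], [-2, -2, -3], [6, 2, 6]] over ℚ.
The invariant factors of A (the non-unit diagonal entries of the Smith normal form of xI - A over ℚ[x]) are (x + 2)(x^2 + x + 4), each dividing the next. The characteristic polynomial is their product, (x + 2)(x^2 + x + 4).

The rational canonical form is the block-diagonal matrix of companion matrices C(f_i):
R = [[0, 0, -8], [1, 0, -6], [0, 1, -3]].

Note the characteristic polynomial does not split into linear factors over ℚ, so A has no Jordan form over ℚ; the rational canonical form exists over any field.

R = [[0, 0, -8], [1, 0, -6], [0, 1, -3]]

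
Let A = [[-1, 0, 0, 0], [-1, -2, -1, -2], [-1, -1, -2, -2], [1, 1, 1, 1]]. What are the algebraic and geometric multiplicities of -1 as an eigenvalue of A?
The characteristic polynomial is (x + 1)^4, so the factor x + 1 appears with exponent 4: the algebraic multiplicity is 4.

rank(A + I) = 1, so the eigenspace has dimension 4 - 1 = 3: the geometric multiplicity is 3.

Since 3 < 4, A is not diagonalizable.

algebraic multiplicity 4, geometric multiplicity 3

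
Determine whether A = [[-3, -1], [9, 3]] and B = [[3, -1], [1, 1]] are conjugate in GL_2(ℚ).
trace(A) = 0 but trace(B) = 4. The trace is a similarity invariant, so A and B are not similar.

No.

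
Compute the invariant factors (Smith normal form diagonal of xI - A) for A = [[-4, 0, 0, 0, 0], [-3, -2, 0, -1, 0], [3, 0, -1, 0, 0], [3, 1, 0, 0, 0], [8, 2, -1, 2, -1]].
(x + 1)^2, (x + 1)^2(x + 4)

The Jordan structure of A has elementary divisors (x + 4), (x + 1)^2, (x + 1)^2. Arranging the block sizes at each eigenvalue in decreasing order and taking row products gives the invariant factors.

Invariant factors (smallest first, each dividing the next): (x + 1)^2, (x + 1)^2(x + 4).

Check: the last factor (x + 1)^2(x + 4) is the minimal polynomial, and the product (x + 1)^4(x + 4) is the characteristic polynomial.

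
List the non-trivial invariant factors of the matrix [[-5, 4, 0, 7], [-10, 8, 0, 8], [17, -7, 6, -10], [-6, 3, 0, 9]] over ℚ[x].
The Jordan structure of A has elementary divisors (x - 3)^2, (x - 6), (x - 6). Arranging the block sizes at each eigenvalue in decreasing order and taking row products gives the invariant factors.

Invariant factors (smallest first, each dividing the next): x - 6, (x - 6)(x - 3)^2.

Check: the last factor (x - 6)(x - 3)^2 is the minimal polynomial, and the product (x - 6)^2(x - 3)^2 is the characteristic polynomial.

x - 6, (x - 6)(x - 3)^2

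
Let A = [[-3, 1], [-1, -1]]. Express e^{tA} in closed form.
e^{tA} = [[(1 - t)*e^{-2*t}, t*e^{-2*t}], [-t*e^{-2*t}, (t + 1)*e^{-2*t}]]

A has Jordan form J = [[-2, 1], [0, -2]] with A = PJP^{-1}, so e^{tA} = P e^{tJ} P^{-1}.

For a Jordan block J_k(λ), e^{tJ_k(λ)} = e^{λt} · (I + tN + t^2 N^2/2! + ... + t^{k-1} N^{k-1}/(k-1)!) where N is the nilpotent superdiagonal part.

Assembling the blocks and conjugating back gives the entries of e^{tA} as shown above.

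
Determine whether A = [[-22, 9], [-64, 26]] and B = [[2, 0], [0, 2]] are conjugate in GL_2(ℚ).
Both have characteristic polynomial (x - 2)^2, but the minimal polynomial of A is (x - 2)^2 while the minimal polynomial of B is x - 2. The minimal polynomial is a similarity invariant, so A and B are not similar.

No.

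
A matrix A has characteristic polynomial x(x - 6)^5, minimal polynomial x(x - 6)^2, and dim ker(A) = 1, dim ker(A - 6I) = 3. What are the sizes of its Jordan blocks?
Jordan blocks: (0, 1), (6, 2), (6, 2), (6, 1)

λ = 0: algebraic multiplicity 1 (exponent in χ_A), largest block size 1 (exponent in m_A), 1 block (geometric multiplicity). This forces block sizes [1].
λ = 6: algebraic multiplicity 5 (exponent in χ_A), largest block size 2 (exponent in m_A), 3 blocks (geometric multiplicity). These force block sizes [2, 2, 1].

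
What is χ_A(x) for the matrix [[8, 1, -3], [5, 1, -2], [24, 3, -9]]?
χ_A(x) = x^3

xI - A = [[x - 8, -1, 3], [-5, x - 1, 2], [-24, -3, x + 9]].

Expanding det(xI - A) along the first row:
det(xI - A) = + (x - 8)·det([[x - 1, 2], [-3, x + 9]]) - (-1)·det([[-5, 2], [-24, x + 9]]) + (3)·det([[-5, x - 1], [-24, -3]]).

Evaluating gives χ_A(x) = x^3.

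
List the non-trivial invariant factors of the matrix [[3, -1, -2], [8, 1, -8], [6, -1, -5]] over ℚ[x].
(x - 1)^2(x + 3)

The Jordan structure of A has elementary divisors (x + 3), (x - 1)^2. Arranging the block sizes at each eigenvalue in decreasing order and taking row products gives the invariant factors.

Invariant factors (smallest first, each dividing the next): (x - 1)^2(x + 3).

Check: the last factor (x - 1)^2(x + 3) is the minimal polynomial, and the product (x - 1)^2(x + 3) is the characteristic polynomial.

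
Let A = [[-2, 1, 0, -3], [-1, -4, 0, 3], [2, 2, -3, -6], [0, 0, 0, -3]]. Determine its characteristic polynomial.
xI - A = [[x + 2, -1, 0, 3], [1, x + 4, 0, -3], [-2, -2, x + 3, 6], [0, 0, 0, x + 3]].

Expanding det(xI - A) along the first row:
det(xI - A) = + (x + 2)·det([[x + 4, 0, -3], [-2, x + 3, 6], [0, 0, x + 3]]) - (-1)·det([[1, 0, -3], [-2, x + 3, 6], [0, 0, x + 3]]) + (0)·det([[1, x + 4, -3], [-2, -2, 6], [0, 0, x + 3]]) - (3)·det([[1, x + 4, 0], [-2, -2, x + 3], [0, 0, 0]]).

Evaluating gives χ_A(x) = x^4 + 12x^3 + 54x^2 + 108x + 81 = (x + 3)^4.

χ_A(x) = (x + 3)^4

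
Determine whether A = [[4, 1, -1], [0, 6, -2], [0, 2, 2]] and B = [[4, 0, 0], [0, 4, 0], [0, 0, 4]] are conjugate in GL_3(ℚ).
Both have characteristic polynomial (x - 4)^3, but the minimal polynomial of A is (x - 4)^2 while the minimal polynomial of B is x - 4. The minimal polynomial is a similarity invariant, so A and B are not similar.

No.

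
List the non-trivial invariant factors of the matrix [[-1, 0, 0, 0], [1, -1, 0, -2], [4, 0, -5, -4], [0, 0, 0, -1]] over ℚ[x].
The Jordan structure of A has elementary divisors (x + 5), (x + 1)^2, (x + 1). Arranging the block sizes at each eigenvalue in decreasing order and taking row products gives the invariant factors.

Invariant factors (smallest first, each dividing the next): x + 1, (x + 1)^2(x + 5).

Check: the last factor (x + 1)^2(x + 5) is the minimal polynomial, and the product (x + 1)^3(x + 5) is the characteristic polynomial.

x + 1, (x + 1)^2(x + 5)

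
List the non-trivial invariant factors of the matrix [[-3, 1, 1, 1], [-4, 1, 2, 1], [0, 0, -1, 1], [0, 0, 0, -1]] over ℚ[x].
The Jordan structure of A has elementary divisors (x + 1)^2, (x + 1)^2. Arranging the block sizes at each eigenvalue in decreasing order and taking row products gives the invariant factors.

Invariant factors (smallest first, each dividing the next): (x + 1)^2, (x + 1)^2.

Check: the last factor (x + 1)^2 is the minimal polynomial, and the product (x + 1)^4 is the characteristic polynomial.

(x + 1)^2, (x + 1)^2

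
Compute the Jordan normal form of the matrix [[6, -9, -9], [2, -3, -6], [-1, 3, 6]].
J = [[3, 1, 0], [0, 3, 0], [0, 0, 3]]

The characteristic polynomial is det(xI - A) = (x - 3)^3, so the eigenvalues are 3 (algebraic multiplicity 3).

For λ = 3: rank(A - 3I) = 1, rank((A - 3I)^2) = 0. The eigenspace has dimension 3 - 1 = 2, so there are 2 Jordan blocks; the rank sequence gives block sizes [2, 1].

Assembling the blocks gives the Jordan form J above.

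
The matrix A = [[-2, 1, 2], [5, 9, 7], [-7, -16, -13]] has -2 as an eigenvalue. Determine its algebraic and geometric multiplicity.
algebraic multiplicity 3, geometric multiplicity 1

The characteristic polynomial is (x + 2)^3, so the factor x + 2 appears with exponent 3: the algebraic multiplicity is 3.

rank(A + 2I) = 2, so the eigenspace has dimension 3 - 2 = 1: the geometric multiplicity is 1.

Since 1 < 3, A is not diagonalizable.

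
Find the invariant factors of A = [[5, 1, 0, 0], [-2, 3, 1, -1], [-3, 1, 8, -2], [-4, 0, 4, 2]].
The Jordan structure of A has elementary divisors (x - 4)^3, (x - 6). Arranging the block sizes at each eigenvalue in decreasing order and taking row products gives the invariant factors.

Invariant factors (smallest first, each dividing the next): (x - 6)(x - 4)^3.

Check: the last factor (x - 6)(x - 4)^3 is the minimal polynomial, and the product (x - 6)(x - 4)^3 is the characteristic polynomial.

(x - 6)(x - 4)^3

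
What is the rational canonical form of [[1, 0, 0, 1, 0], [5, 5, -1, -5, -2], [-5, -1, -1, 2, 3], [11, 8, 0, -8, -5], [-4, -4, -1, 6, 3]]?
The invariant factors of A (the non-unit diagonal entries of the Smith normal form of xI - A over ℚ[x]) are x^2(x^3 + 3x - 3), each dividing the next. The characteristic polynomial is their product, x^2(x^3 + 3x - 3).

The rational canonical form is the block-diagonal matrix of companion matrices C(f_i):
R = [[0, 0, 0, 0, 0], [1, 0, 0, 0, 0], [0, 1, 0, 0, 3], [0, 0, 1, 0, -3], [0, 0, 0, 1, 0]].

Note the characteristic polynomial does not split into linear factors over ℚ, so A has no Jordan form over ℚ; the rational canonical form exists over any field.

R = [[0, 0, 0, 0, 0], [1, 0, 0, 0, 0], [0, 1, 0, 0, 3], [0, 0, 1, 0, -3], [0, 0, 0, 1, 0]]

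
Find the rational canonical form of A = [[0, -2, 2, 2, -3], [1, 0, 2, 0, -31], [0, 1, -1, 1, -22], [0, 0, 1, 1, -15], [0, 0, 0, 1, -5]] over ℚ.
The invariant factors of A (the non-unit diagonal entries of the Smith normal form of xI - A over ℚ[x]) are (x + 3)(x^2 + x + 3)^2, each dividing the next. The characteristic polynomial is their product, (x + 3)(x^2 + x + 3)^2.

The rational canonical form is the block-diagonal matrix of companion matrices C(f_i):
R = [[0, 0, 0, 0, -27], [1, 0, 0, 0, -27], [0, 1, 0, 0, -27], [0, 0, 1, 0, -13], [0, 0, 0, 1, -5]].

Note the characteristic polynomial does not split into linear factors over ℚ, so A has no Jordan form over ℚ; the rational canonical form exists over any field.

R = [[0, 0, 0, 0, -27], [1, 0, 0, 0, -27], [0, 1, 0, 0, -27], [0, 0, 1, 0, -13], [0, 0, 0, 1, -5]]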